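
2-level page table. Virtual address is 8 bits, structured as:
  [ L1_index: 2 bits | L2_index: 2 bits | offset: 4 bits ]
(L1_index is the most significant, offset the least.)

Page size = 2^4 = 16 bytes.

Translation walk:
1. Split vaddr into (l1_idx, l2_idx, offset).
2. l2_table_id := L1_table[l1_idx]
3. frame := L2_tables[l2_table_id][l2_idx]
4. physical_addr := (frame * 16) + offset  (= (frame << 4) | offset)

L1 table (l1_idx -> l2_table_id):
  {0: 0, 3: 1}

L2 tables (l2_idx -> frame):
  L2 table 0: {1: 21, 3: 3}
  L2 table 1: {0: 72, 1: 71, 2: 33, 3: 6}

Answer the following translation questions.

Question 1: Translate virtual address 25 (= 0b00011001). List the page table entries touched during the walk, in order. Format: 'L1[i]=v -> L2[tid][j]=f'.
Answer: L1[0]=0 -> L2[0][1]=21

Derivation:
vaddr = 25 = 0b00011001
Split: l1_idx=0, l2_idx=1, offset=9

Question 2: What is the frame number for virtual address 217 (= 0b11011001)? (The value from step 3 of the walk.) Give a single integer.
vaddr = 217: l1_idx=3, l2_idx=1
L1[3] = 1; L2[1][1] = 71

Answer: 71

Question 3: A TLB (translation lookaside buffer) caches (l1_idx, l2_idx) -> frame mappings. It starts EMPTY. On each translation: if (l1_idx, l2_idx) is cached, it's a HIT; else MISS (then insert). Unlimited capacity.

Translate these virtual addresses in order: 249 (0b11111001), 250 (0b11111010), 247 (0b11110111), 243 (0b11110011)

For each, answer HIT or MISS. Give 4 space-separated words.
Answer: MISS HIT HIT HIT

Derivation:
vaddr=249: (3,3) not in TLB -> MISS, insert
vaddr=250: (3,3) in TLB -> HIT
vaddr=247: (3,3) in TLB -> HIT
vaddr=243: (3,3) in TLB -> HIT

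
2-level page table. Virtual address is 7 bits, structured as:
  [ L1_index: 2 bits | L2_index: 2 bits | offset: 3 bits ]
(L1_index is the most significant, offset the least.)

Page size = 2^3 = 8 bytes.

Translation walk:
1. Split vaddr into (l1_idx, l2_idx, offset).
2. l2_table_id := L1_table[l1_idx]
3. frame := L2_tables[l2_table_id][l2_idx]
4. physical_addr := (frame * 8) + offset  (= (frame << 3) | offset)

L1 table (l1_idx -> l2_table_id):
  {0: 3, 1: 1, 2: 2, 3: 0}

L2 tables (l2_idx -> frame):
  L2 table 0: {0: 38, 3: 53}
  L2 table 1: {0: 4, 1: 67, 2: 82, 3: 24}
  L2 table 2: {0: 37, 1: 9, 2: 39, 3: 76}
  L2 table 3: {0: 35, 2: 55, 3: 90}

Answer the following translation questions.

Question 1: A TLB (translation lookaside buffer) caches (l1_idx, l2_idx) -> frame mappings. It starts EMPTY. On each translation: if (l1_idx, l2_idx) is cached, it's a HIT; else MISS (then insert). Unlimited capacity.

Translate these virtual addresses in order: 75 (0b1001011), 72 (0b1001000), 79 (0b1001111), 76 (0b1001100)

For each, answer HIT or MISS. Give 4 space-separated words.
Answer: MISS HIT HIT HIT

Derivation:
vaddr=75: (2,1) not in TLB -> MISS, insert
vaddr=72: (2,1) in TLB -> HIT
vaddr=79: (2,1) in TLB -> HIT
vaddr=76: (2,1) in TLB -> HIT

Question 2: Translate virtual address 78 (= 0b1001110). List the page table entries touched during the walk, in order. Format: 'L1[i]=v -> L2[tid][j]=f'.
Answer: L1[2]=2 -> L2[2][1]=9

Derivation:
vaddr = 78 = 0b1001110
Split: l1_idx=2, l2_idx=1, offset=6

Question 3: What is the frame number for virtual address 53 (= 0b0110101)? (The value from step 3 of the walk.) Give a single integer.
vaddr = 53: l1_idx=1, l2_idx=2
L1[1] = 1; L2[1][2] = 82

Answer: 82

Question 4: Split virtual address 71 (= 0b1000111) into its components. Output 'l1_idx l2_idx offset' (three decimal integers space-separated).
vaddr = 71 = 0b1000111
  top 2 bits -> l1_idx = 2
  next 2 bits -> l2_idx = 0
  bottom 3 bits -> offset = 7

Answer: 2 0 7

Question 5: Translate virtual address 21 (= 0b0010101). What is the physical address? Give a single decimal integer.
Answer: 445

Derivation:
vaddr = 21 = 0b0010101
Split: l1_idx=0, l2_idx=2, offset=5
L1[0] = 3
L2[3][2] = 55
paddr = 55 * 8 + 5 = 445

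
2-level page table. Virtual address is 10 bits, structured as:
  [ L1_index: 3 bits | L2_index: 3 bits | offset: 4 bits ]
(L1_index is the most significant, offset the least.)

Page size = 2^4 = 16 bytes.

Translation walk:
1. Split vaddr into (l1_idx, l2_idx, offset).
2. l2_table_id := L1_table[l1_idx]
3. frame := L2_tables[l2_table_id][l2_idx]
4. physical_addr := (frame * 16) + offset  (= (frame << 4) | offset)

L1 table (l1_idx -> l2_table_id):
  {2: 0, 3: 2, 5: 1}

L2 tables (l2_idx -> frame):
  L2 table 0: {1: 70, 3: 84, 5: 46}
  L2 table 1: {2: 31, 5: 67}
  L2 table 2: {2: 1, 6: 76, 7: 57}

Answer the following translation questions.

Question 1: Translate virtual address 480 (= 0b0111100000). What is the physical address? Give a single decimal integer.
Answer: 1216

Derivation:
vaddr = 480 = 0b0111100000
Split: l1_idx=3, l2_idx=6, offset=0
L1[3] = 2
L2[2][6] = 76
paddr = 76 * 16 + 0 = 1216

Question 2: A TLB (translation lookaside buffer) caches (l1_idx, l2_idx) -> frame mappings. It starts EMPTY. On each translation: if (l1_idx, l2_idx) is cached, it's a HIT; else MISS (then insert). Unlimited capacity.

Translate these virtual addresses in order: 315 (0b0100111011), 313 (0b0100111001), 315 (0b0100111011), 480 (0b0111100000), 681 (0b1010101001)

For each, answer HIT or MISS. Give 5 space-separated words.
Answer: MISS HIT HIT MISS MISS

Derivation:
vaddr=315: (2,3) not in TLB -> MISS, insert
vaddr=313: (2,3) in TLB -> HIT
vaddr=315: (2,3) in TLB -> HIT
vaddr=480: (3,6) not in TLB -> MISS, insert
vaddr=681: (5,2) not in TLB -> MISS, insert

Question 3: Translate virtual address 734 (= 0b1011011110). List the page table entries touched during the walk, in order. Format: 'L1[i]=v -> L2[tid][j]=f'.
vaddr = 734 = 0b1011011110
Split: l1_idx=5, l2_idx=5, offset=14

Answer: L1[5]=1 -> L2[1][5]=67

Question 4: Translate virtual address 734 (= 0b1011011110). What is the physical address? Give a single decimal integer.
vaddr = 734 = 0b1011011110
Split: l1_idx=5, l2_idx=5, offset=14
L1[5] = 1
L2[1][5] = 67
paddr = 67 * 16 + 14 = 1086

Answer: 1086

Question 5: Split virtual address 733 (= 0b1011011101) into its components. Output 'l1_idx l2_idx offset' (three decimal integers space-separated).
Answer: 5 5 13

Derivation:
vaddr = 733 = 0b1011011101
  top 3 bits -> l1_idx = 5
  next 3 bits -> l2_idx = 5
  bottom 4 bits -> offset = 13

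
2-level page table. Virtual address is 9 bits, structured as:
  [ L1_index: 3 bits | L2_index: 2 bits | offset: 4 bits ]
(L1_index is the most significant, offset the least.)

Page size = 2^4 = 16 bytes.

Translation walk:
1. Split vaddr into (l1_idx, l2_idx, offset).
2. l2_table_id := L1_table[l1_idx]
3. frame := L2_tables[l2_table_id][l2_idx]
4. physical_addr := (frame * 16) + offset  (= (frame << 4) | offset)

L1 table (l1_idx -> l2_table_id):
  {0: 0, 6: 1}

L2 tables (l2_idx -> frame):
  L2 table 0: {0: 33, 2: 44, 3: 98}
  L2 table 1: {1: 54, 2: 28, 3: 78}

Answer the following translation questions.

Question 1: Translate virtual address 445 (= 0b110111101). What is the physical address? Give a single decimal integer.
vaddr = 445 = 0b110111101
Split: l1_idx=6, l2_idx=3, offset=13
L1[6] = 1
L2[1][3] = 78
paddr = 78 * 16 + 13 = 1261

Answer: 1261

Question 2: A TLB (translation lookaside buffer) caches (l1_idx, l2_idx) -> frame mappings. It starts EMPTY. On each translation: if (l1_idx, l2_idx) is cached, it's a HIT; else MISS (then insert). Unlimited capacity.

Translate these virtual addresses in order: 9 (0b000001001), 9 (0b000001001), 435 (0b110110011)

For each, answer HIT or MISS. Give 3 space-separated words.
vaddr=9: (0,0) not in TLB -> MISS, insert
vaddr=9: (0,0) in TLB -> HIT
vaddr=435: (6,3) not in TLB -> MISS, insert

Answer: MISS HIT MISS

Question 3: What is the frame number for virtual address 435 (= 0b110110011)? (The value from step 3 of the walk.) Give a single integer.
vaddr = 435: l1_idx=6, l2_idx=3
L1[6] = 1; L2[1][3] = 78

Answer: 78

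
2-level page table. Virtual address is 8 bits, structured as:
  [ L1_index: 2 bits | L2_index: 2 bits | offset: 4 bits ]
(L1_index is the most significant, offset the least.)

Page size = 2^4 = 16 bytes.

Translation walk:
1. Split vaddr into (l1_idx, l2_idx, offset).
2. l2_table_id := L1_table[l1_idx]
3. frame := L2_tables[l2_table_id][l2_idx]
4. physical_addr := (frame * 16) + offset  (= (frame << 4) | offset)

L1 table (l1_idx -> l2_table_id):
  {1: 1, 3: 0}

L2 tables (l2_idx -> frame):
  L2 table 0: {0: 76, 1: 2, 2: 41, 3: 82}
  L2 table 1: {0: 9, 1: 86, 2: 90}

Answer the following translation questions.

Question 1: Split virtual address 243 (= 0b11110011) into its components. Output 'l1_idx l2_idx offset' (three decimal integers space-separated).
vaddr = 243 = 0b11110011
  top 2 bits -> l1_idx = 3
  next 2 bits -> l2_idx = 3
  bottom 4 bits -> offset = 3

Answer: 3 3 3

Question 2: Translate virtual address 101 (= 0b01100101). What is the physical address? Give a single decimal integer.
vaddr = 101 = 0b01100101
Split: l1_idx=1, l2_idx=2, offset=5
L1[1] = 1
L2[1][2] = 90
paddr = 90 * 16 + 5 = 1445

Answer: 1445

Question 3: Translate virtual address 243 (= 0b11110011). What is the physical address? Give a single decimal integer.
Answer: 1315

Derivation:
vaddr = 243 = 0b11110011
Split: l1_idx=3, l2_idx=3, offset=3
L1[3] = 0
L2[0][3] = 82
paddr = 82 * 16 + 3 = 1315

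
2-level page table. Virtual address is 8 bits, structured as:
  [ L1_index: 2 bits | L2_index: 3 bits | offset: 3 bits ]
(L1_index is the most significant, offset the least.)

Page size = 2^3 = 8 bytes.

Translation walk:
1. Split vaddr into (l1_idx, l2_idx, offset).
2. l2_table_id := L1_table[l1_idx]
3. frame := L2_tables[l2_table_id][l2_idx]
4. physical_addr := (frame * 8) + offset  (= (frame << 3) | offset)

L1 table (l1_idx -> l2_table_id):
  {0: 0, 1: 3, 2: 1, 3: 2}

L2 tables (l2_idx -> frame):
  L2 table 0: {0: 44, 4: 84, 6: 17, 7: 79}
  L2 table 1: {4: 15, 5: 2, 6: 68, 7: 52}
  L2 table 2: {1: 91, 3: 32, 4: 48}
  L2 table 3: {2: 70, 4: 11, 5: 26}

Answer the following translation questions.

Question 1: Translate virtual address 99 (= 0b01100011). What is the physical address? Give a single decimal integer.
vaddr = 99 = 0b01100011
Split: l1_idx=1, l2_idx=4, offset=3
L1[1] = 3
L2[3][4] = 11
paddr = 11 * 8 + 3 = 91

Answer: 91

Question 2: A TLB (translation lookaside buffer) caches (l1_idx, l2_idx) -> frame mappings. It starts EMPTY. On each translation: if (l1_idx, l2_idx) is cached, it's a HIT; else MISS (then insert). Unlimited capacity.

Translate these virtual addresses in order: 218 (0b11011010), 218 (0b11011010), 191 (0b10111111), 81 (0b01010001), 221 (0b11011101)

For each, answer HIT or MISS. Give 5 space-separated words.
vaddr=218: (3,3) not in TLB -> MISS, insert
vaddr=218: (3,3) in TLB -> HIT
vaddr=191: (2,7) not in TLB -> MISS, insert
vaddr=81: (1,2) not in TLB -> MISS, insert
vaddr=221: (3,3) in TLB -> HIT

Answer: MISS HIT MISS MISS HIT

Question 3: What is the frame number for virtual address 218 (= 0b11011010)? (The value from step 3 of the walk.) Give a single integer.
vaddr = 218: l1_idx=3, l2_idx=3
L1[3] = 2; L2[2][3] = 32

Answer: 32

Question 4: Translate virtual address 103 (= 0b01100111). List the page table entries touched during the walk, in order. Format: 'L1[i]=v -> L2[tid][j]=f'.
vaddr = 103 = 0b01100111
Split: l1_idx=1, l2_idx=4, offset=7

Answer: L1[1]=3 -> L2[3][4]=11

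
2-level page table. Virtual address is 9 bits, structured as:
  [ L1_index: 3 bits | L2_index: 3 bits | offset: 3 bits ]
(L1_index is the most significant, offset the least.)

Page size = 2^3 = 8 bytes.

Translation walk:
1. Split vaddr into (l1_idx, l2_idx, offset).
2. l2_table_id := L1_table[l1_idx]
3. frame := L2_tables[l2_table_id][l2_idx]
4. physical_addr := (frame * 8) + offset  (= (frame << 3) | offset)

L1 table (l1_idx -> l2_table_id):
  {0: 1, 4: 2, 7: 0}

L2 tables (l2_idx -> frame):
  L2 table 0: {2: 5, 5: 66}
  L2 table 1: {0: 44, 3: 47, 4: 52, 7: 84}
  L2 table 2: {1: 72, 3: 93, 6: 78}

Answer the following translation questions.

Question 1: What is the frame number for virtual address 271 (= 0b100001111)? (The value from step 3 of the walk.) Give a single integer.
vaddr = 271: l1_idx=4, l2_idx=1
L1[4] = 2; L2[2][1] = 72

Answer: 72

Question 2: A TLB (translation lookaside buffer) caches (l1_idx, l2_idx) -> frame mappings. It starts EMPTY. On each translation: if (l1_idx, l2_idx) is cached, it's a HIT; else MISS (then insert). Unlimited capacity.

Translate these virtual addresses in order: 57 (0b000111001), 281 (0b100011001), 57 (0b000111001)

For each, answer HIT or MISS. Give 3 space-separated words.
Answer: MISS MISS HIT

Derivation:
vaddr=57: (0,7) not in TLB -> MISS, insert
vaddr=281: (4,3) not in TLB -> MISS, insert
vaddr=57: (0,7) in TLB -> HIT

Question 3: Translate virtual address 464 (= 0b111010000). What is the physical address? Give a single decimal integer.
vaddr = 464 = 0b111010000
Split: l1_idx=7, l2_idx=2, offset=0
L1[7] = 0
L2[0][2] = 5
paddr = 5 * 8 + 0 = 40

Answer: 40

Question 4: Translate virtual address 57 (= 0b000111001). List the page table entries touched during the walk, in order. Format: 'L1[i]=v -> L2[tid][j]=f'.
vaddr = 57 = 0b000111001
Split: l1_idx=0, l2_idx=7, offset=1

Answer: L1[0]=1 -> L2[1][7]=84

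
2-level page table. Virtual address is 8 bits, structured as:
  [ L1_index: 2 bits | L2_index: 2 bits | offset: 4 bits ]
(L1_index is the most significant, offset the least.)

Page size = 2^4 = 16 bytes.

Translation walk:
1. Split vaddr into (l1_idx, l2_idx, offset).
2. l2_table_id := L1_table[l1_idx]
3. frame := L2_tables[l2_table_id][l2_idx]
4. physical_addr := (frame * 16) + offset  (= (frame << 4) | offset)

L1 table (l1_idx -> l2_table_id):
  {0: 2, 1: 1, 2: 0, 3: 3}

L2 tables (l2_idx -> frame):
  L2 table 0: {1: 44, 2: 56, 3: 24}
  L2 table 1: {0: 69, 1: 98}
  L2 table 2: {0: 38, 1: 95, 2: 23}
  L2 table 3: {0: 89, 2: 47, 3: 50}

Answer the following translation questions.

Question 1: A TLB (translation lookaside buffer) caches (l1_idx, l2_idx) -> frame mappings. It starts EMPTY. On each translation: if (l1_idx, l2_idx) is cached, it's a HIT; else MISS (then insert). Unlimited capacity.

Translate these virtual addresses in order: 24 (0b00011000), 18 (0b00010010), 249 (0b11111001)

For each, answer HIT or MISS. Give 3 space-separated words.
Answer: MISS HIT MISS

Derivation:
vaddr=24: (0,1) not in TLB -> MISS, insert
vaddr=18: (0,1) in TLB -> HIT
vaddr=249: (3,3) not in TLB -> MISS, insert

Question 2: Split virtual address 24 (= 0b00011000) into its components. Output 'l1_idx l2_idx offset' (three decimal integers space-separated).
vaddr = 24 = 0b00011000
  top 2 bits -> l1_idx = 0
  next 2 bits -> l2_idx = 1
  bottom 4 bits -> offset = 8

Answer: 0 1 8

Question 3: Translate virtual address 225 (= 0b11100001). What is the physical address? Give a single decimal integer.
Answer: 753

Derivation:
vaddr = 225 = 0b11100001
Split: l1_idx=3, l2_idx=2, offset=1
L1[3] = 3
L2[3][2] = 47
paddr = 47 * 16 + 1 = 753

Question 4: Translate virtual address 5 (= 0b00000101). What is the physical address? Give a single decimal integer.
vaddr = 5 = 0b00000101
Split: l1_idx=0, l2_idx=0, offset=5
L1[0] = 2
L2[2][0] = 38
paddr = 38 * 16 + 5 = 613

Answer: 613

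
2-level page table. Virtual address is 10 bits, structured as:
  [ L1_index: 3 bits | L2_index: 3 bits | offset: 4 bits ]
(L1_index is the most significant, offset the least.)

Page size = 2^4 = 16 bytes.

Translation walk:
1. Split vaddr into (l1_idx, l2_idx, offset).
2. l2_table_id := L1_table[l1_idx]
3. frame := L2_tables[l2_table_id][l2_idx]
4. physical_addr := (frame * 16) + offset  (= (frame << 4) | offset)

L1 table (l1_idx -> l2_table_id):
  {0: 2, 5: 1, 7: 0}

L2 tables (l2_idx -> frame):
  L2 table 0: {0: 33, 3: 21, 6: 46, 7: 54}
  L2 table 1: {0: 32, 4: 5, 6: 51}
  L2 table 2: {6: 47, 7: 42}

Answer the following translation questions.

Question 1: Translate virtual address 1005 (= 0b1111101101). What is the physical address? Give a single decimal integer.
Answer: 749

Derivation:
vaddr = 1005 = 0b1111101101
Split: l1_idx=7, l2_idx=6, offset=13
L1[7] = 0
L2[0][6] = 46
paddr = 46 * 16 + 13 = 749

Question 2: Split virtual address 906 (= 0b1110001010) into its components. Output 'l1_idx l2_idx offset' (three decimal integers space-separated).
vaddr = 906 = 0b1110001010
  top 3 bits -> l1_idx = 7
  next 3 bits -> l2_idx = 0
  bottom 4 bits -> offset = 10

Answer: 7 0 10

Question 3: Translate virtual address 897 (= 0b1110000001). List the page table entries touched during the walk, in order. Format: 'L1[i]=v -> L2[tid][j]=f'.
Answer: L1[7]=0 -> L2[0][0]=33

Derivation:
vaddr = 897 = 0b1110000001
Split: l1_idx=7, l2_idx=0, offset=1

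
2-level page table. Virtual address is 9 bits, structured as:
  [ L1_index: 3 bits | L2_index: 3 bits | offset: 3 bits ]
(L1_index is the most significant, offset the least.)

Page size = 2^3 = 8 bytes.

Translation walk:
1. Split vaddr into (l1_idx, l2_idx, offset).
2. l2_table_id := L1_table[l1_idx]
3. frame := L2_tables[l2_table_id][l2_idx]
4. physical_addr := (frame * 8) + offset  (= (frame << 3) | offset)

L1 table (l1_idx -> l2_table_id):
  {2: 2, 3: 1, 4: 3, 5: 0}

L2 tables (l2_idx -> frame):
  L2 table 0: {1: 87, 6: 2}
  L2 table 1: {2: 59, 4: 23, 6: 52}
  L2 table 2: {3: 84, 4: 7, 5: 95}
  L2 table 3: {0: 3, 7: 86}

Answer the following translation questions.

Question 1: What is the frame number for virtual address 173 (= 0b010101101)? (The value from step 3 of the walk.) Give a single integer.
Answer: 95

Derivation:
vaddr = 173: l1_idx=2, l2_idx=5
L1[2] = 2; L2[2][5] = 95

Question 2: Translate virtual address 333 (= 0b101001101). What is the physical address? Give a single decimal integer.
vaddr = 333 = 0b101001101
Split: l1_idx=5, l2_idx=1, offset=5
L1[5] = 0
L2[0][1] = 87
paddr = 87 * 8 + 5 = 701

Answer: 701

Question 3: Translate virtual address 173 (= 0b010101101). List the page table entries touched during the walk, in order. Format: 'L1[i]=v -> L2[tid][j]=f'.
Answer: L1[2]=2 -> L2[2][5]=95

Derivation:
vaddr = 173 = 0b010101101
Split: l1_idx=2, l2_idx=5, offset=5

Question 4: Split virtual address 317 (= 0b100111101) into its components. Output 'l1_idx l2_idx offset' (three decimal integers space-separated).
vaddr = 317 = 0b100111101
  top 3 bits -> l1_idx = 4
  next 3 bits -> l2_idx = 7
  bottom 3 bits -> offset = 5

Answer: 4 7 5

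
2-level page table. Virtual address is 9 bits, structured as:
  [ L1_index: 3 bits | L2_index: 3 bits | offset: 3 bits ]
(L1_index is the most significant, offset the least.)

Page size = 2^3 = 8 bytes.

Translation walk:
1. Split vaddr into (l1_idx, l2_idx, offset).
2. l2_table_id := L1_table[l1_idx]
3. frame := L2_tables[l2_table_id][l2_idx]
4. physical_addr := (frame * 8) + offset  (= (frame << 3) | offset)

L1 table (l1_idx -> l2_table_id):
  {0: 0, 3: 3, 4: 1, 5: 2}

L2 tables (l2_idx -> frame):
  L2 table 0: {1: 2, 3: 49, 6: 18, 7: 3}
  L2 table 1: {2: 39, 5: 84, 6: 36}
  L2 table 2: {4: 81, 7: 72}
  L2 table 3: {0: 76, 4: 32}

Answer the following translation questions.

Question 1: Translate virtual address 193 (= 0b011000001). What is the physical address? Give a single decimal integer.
vaddr = 193 = 0b011000001
Split: l1_idx=3, l2_idx=0, offset=1
L1[3] = 3
L2[3][0] = 76
paddr = 76 * 8 + 1 = 609

Answer: 609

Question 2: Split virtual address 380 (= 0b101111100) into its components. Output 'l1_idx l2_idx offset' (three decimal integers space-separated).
Answer: 5 7 4

Derivation:
vaddr = 380 = 0b101111100
  top 3 bits -> l1_idx = 5
  next 3 bits -> l2_idx = 7
  bottom 3 bits -> offset = 4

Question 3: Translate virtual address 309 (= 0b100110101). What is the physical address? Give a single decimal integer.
vaddr = 309 = 0b100110101
Split: l1_idx=4, l2_idx=6, offset=5
L1[4] = 1
L2[1][6] = 36
paddr = 36 * 8 + 5 = 293

Answer: 293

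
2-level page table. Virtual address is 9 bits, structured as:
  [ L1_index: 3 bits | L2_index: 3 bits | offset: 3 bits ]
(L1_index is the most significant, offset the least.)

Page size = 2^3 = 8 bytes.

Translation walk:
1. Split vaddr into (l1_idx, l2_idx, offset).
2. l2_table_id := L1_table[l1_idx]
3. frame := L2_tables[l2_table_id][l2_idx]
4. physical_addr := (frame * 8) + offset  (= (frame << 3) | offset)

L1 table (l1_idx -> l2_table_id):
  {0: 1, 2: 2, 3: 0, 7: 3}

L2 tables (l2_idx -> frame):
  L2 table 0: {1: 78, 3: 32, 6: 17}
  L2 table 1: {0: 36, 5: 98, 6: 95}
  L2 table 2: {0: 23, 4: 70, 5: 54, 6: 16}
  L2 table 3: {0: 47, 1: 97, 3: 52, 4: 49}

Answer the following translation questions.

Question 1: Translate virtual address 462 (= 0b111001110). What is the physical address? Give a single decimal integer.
Answer: 782

Derivation:
vaddr = 462 = 0b111001110
Split: l1_idx=7, l2_idx=1, offset=6
L1[7] = 3
L2[3][1] = 97
paddr = 97 * 8 + 6 = 782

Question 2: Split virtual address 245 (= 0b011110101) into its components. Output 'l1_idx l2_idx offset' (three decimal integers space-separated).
Answer: 3 6 5

Derivation:
vaddr = 245 = 0b011110101
  top 3 bits -> l1_idx = 3
  next 3 bits -> l2_idx = 6
  bottom 3 bits -> offset = 5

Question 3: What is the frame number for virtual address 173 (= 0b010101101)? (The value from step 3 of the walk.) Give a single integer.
Answer: 54

Derivation:
vaddr = 173: l1_idx=2, l2_idx=5
L1[2] = 2; L2[2][5] = 54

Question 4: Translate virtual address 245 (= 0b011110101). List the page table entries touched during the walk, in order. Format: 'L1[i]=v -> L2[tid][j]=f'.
Answer: L1[3]=0 -> L2[0][6]=17

Derivation:
vaddr = 245 = 0b011110101
Split: l1_idx=3, l2_idx=6, offset=5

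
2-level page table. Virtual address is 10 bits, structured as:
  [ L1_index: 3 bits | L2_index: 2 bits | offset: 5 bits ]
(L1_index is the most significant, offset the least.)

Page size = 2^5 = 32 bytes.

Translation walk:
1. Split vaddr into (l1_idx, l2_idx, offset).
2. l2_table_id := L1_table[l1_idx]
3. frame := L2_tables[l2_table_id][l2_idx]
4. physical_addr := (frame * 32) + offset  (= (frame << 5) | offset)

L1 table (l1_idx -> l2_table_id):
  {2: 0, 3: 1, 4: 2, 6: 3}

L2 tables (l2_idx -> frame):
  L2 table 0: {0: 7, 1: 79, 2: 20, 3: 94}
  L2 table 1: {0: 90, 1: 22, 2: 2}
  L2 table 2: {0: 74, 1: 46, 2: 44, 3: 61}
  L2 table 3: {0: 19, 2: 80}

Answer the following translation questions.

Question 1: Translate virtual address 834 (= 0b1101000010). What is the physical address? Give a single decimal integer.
vaddr = 834 = 0b1101000010
Split: l1_idx=6, l2_idx=2, offset=2
L1[6] = 3
L2[3][2] = 80
paddr = 80 * 32 + 2 = 2562

Answer: 2562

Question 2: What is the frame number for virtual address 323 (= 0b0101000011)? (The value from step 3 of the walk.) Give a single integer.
vaddr = 323: l1_idx=2, l2_idx=2
L1[2] = 0; L2[0][2] = 20

Answer: 20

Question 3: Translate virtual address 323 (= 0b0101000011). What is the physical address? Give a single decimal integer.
vaddr = 323 = 0b0101000011
Split: l1_idx=2, l2_idx=2, offset=3
L1[2] = 0
L2[0][2] = 20
paddr = 20 * 32 + 3 = 643

Answer: 643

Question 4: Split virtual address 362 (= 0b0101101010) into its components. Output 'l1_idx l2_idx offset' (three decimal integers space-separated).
Answer: 2 3 10

Derivation:
vaddr = 362 = 0b0101101010
  top 3 bits -> l1_idx = 2
  next 2 bits -> l2_idx = 3
  bottom 5 bits -> offset = 10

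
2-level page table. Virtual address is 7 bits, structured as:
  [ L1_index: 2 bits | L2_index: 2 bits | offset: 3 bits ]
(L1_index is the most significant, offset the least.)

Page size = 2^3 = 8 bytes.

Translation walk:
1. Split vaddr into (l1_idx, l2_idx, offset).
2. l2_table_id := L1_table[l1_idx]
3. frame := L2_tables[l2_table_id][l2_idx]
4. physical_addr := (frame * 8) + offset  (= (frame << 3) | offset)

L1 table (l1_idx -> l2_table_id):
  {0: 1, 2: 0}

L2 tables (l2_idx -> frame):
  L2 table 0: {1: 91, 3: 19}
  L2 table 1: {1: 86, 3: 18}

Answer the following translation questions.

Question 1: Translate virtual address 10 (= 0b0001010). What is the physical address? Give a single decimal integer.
vaddr = 10 = 0b0001010
Split: l1_idx=0, l2_idx=1, offset=2
L1[0] = 1
L2[1][1] = 86
paddr = 86 * 8 + 2 = 690

Answer: 690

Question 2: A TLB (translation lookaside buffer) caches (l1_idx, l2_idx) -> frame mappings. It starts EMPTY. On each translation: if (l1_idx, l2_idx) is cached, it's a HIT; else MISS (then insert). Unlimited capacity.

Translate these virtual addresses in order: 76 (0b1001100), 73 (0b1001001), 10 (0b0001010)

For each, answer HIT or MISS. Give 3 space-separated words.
vaddr=76: (2,1) not in TLB -> MISS, insert
vaddr=73: (2,1) in TLB -> HIT
vaddr=10: (0,1) not in TLB -> MISS, insert

Answer: MISS HIT MISS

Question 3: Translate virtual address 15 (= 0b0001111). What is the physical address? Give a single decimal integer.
vaddr = 15 = 0b0001111
Split: l1_idx=0, l2_idx=1, offset=7
L1[0] = 1
L2[1][1] = 86
paddr = 86 * 8 + 7 = 695

Answer: 695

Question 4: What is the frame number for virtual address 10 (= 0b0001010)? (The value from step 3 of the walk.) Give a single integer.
Answer: 86

Derivation:
vaddr = 10: l1_idx=0, l2_idx=1
L1[0] = 1; L2[1][1] = 86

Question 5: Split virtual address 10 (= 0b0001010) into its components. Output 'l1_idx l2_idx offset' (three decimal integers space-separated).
vaddr = 10 = 0b0001010
  top 2 bits -> l1_idx = 0
  next 2 bits -> l2_idx = 1
  bottom 3 bits -> offset = 2

Answer: 0 1 2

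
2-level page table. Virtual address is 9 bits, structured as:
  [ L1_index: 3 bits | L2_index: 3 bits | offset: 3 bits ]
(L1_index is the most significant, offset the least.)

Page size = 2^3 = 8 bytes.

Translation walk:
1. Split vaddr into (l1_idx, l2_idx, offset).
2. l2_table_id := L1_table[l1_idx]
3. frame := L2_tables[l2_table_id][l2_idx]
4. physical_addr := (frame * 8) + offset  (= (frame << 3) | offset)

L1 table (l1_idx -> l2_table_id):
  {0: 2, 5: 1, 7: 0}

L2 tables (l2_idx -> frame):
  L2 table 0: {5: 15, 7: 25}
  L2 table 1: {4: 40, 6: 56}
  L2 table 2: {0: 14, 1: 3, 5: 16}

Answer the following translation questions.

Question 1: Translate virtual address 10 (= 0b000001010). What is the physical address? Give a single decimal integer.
Answer: 26

Derivation:
vaddr = 10 = 0b000001010
Split: l1_idx=0, l2_idx=1, offset=2
L1[0] = 2
L2[2][1] = 3
paddr = 3 * 8 + 2 = 26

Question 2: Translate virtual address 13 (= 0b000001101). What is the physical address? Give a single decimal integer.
Answer: 29

Derivation:
vaddr = 13 = 0b000001101
Split: l1_idx=0, l2_idx=1, offset=5
L1[0] = 2
L2[2][1] = 3
paddr = 3 * 8 + 5 = 29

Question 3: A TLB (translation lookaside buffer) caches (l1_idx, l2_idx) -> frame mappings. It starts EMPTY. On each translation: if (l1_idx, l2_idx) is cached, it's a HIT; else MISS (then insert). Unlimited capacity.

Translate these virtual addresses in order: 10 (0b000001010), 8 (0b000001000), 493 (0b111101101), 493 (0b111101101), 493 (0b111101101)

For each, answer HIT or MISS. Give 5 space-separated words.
Answer: MISS HIT MISS HIT HIT

Derivation:
vaddr=10: (0,1) not in TLB -> MISS, insert
vaddr=8: (0,1) in TLB -> HIT
vaddr=493: (7,5) not in TLB -> MISS, insert
vaddr=493: (7,5) in TLB -> HIT
vaddr=493: (7,5) in TLB -> HIT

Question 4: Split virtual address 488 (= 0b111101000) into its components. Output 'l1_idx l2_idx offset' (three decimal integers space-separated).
vaddr = 488 = 0b111101000
  top 3 bits -> l1_idx = 7
  next 3 bits -> l2_idx = 5
  bottom 3 bits -> offset = 0

Answer: 7 5 0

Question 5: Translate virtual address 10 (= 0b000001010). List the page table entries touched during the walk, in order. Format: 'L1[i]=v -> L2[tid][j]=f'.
vaddr = 10 = 0b000001010
Split: l1_idx=0, l2_idx=1, offset=2

Answer: L1[0]=2 -> L2[2][1]=3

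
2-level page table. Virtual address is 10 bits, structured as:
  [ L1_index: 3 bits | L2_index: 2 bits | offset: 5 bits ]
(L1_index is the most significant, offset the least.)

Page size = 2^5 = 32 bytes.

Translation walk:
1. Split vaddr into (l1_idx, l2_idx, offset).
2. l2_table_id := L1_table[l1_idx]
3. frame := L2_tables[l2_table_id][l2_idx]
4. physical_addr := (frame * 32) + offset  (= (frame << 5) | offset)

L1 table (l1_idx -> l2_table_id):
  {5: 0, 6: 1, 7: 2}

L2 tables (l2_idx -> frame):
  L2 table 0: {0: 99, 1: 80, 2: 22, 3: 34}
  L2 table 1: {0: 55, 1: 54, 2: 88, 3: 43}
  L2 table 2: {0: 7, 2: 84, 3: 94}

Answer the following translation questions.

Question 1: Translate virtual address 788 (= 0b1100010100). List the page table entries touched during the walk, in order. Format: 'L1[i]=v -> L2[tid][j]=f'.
vaddr = 788 = 0b1100010100
Split: l1_idx=6, l2_idx=0, offset=20

Answer: L1[6]=1 -> L2[1][0]=55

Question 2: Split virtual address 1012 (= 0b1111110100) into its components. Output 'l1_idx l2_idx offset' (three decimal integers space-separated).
vaddr = 1012 = 0b1111110100
  top 3 bits -> l1_idx = 7
  next 2 bits -> l2_idx = 3
  bottom 5 bits -> offset = 20

Answer: 7 3 20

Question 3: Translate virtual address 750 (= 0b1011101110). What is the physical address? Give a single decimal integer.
vaddr = 750 = 0b1011101110
Split: l1_idx=5, l2_idx=3, offset=14
L1[5] = 0
L2[0][3] = 34
paddr = 34 * 32 + 14 = 1102

Answer: 1102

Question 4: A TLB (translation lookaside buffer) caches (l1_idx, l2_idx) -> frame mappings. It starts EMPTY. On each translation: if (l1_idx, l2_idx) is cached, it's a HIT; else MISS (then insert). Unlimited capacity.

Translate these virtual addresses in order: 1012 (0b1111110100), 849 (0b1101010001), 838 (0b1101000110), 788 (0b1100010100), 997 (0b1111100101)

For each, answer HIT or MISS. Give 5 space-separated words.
vaddr=1012: (7,3) not in TLB -> MISS, insert
vaddr=849: (6,2) not in TLB -> MISS, insert
vaddr=838: (6,2) in TLB -> HIT
vaddr=788: (6,0) not in TLB -> MISS, insert
vaddr=997: (7,3) in TLB -> HIT

Answer: MISS MISS HIT MISS HIT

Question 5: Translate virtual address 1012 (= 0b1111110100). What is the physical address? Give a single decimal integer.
Answer: 3028

Derivation:
vaddr = 1012 = 0b1111110100
Split: l1_idx=7, l2_idx=3, offset=20
L1[7] = 2
L2[2][3] = 94
paddr = 94 * 32 + 20 = 3028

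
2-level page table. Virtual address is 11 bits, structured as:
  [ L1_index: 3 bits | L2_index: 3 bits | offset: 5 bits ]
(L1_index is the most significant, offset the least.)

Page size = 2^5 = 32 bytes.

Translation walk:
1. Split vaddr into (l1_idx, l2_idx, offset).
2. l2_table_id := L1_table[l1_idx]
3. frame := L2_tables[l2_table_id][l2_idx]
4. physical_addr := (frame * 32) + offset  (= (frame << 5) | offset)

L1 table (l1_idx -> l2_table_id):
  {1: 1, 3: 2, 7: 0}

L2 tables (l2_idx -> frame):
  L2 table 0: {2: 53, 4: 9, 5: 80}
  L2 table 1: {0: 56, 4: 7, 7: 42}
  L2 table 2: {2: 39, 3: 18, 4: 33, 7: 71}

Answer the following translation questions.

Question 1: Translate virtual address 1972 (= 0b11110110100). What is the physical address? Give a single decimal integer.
vaddr = 1972 = 0b11110110100
Split: l1_idx=7, l2_idx=5, offset=20
L1[7] = 0
L2[0][5] = 80
paddr = 80 * 32 + 20 = 2580

Answer: 2580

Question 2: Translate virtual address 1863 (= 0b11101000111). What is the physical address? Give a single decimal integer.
vaddr = 1863 = 0b11101000111
Split: l1_idx=7, l2_idx=2, offset=7
L1[7] = 0
L2[0][2] = 53
paddr = 53 * 32 + 7 = 1703

Answer: 1703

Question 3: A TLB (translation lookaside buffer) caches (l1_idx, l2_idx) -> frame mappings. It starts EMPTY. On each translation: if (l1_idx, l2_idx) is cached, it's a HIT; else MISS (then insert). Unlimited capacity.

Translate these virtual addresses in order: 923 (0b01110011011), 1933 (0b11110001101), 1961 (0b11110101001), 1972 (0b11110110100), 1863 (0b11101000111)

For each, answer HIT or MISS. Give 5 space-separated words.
Answer: MISS MISS MISS HIT MISS

Derivation:
vaddr=923: (3,4) not in TLB -> MISS, insert
vaddr=1933: (7,4) not in TLB -> MISS, insert
vaddr=1961: (7,5) not in TLB -> MISS, insert
vaddr=1972: (7,5) in TLB -> HIT
vaddr=1863: (7,2) not in TLB -> MISS, insert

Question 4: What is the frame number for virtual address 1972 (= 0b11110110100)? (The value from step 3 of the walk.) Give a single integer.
Answer: 80

Derivation:
vaddr = 1972: l1_idx=7, l2_idx=5
L1[7] = 0; L2[0][5] = 80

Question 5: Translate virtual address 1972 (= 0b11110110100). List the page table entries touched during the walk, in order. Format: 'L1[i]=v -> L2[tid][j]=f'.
Answer: L1[7]=0 -> L2[0][5]=80

Derivation:
vaddr = 1972 = 0b11110110100
Split: l1_idx=7, l2_idx=5, offset=20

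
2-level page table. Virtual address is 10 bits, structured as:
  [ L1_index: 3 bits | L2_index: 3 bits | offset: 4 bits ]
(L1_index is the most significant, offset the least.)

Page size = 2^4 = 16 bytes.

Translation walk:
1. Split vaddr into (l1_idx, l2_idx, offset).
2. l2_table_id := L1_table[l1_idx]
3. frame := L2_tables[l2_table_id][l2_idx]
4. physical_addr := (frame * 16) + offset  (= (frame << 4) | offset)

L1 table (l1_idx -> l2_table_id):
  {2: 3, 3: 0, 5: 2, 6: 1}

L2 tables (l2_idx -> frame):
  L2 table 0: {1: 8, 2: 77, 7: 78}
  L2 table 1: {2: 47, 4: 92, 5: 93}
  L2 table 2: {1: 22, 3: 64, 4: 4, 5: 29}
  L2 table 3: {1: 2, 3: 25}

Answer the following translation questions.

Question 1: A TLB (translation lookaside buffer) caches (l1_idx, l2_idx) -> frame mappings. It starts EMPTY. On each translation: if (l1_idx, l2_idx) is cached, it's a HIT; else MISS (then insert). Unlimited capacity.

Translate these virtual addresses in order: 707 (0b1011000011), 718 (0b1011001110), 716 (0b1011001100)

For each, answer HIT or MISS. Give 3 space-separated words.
Answer: MISS HIT HIT

Derivation:
vaddr=707: (5,4) not in TLB -> MISS, insert
vaddr=718: (5,4) in TLB -> HIT
vaddr=716: (5,4) in TLB -> HIT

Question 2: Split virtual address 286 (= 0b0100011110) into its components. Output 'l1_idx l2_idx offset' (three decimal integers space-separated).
vaddr = 286 = 0b0100011110
  top 3 bits -> l1_idx = 2
  next 3 bits -> l2_idx = 1
  bottom 4 bits -> offset = 14

Answer: 2 1 14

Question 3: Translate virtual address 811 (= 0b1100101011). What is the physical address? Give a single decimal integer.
Answer: 763

Derivation:
vaddr = 811 = 0b1100101011
Split: l1_idx=6, l2_idx=2, offset=11
L1[6] = 1
L2[1][2] = 47
paddr = 47 * 16 + 11 = 763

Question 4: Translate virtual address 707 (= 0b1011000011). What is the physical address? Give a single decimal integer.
vaddr = 707 = 0b1011000011
Split: l1_idx=5, l2_idx=4, offset=3
L1[5] = 2
L2[2][4] = 4
paddr = 4 * 16 + 3 = 67

Answer: 67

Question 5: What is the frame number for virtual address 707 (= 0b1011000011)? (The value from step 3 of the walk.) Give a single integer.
vaddr = 707: l1_idx=5, l2_idx=4
L1[5] = 2; L2[2][4] = 4

Answer: 4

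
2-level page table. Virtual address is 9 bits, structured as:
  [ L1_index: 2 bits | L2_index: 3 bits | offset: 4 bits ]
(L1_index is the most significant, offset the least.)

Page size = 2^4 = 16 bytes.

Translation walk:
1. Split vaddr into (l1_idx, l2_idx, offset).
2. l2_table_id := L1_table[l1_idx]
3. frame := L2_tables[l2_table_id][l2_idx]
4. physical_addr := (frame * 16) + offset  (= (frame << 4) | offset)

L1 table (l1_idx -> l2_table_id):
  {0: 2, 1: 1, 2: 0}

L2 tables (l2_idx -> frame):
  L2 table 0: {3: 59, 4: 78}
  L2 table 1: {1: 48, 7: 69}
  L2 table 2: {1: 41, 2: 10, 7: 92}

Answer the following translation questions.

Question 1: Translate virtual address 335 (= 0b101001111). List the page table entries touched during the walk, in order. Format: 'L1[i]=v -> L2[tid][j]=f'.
vaddr = 335 = 0b101001111
Split: l1_idx=2, l2_idx=4, offset=15

Answer: L1[2]=0 -> L2[0][4]=78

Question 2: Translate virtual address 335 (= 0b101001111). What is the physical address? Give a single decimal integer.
vaddr = 335 = 0b101001111
Split: l1_idx=2, l2_idx=4, offset=15
L1[2] = 0
L2[0][4] = 78
paddr = 78 * 16 + 15 = 1263

Answer: 1263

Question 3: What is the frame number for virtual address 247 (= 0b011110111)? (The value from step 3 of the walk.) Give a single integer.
vaddr = 247: l1_idx=1, l2_idx=7
L1[1] = 1; L2[1][7] = 69

Answer: 69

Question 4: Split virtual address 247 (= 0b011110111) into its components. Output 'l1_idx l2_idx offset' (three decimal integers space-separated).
Answer: 1 7 7

Derivation:
vaddr = 247 = 0b011110111
  top 2 bits -> l1_idx = 1
  next 3 bits -> l2_idx = 7
  bottom 4 bits -> offset = 7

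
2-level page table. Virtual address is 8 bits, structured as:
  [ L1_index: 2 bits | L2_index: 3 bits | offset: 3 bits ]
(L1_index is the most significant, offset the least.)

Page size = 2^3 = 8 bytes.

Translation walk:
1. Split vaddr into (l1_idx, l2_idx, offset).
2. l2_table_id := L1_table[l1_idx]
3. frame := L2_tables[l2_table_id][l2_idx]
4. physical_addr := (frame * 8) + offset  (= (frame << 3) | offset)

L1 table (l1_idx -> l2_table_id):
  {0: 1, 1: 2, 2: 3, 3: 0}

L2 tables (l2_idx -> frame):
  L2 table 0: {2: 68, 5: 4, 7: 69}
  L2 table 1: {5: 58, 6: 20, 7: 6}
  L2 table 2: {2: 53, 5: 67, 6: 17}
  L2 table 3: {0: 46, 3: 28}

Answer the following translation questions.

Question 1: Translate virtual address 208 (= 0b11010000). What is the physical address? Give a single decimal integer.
vaddr = 208 = 0b11010000
Split: l1_idx=3, l2_idx=2, offset=0
L1[3] = 0
L2[0][2] = 68
paddr = 68 * 8 + 0 = 544

Answer: 544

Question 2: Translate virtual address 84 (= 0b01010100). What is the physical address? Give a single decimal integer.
Answer: 428

Derivation:
vaddr = 84 = 0b01010100
Split: l1_idx=1, l2_idx=2, offset=4
L1[1] = 2
L2[2][2] = 53
paddr = 53 * 8 + 4 = 428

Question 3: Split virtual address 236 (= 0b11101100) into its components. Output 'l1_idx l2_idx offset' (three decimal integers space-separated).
Answer: 3 5 4

Derivation:
vaddr = 236 = 0b11101100
  top 2 bits -> l1_idx = 3
  next 3 bits -> l2_idx = 5
  bottom 3 bits -> offset = 4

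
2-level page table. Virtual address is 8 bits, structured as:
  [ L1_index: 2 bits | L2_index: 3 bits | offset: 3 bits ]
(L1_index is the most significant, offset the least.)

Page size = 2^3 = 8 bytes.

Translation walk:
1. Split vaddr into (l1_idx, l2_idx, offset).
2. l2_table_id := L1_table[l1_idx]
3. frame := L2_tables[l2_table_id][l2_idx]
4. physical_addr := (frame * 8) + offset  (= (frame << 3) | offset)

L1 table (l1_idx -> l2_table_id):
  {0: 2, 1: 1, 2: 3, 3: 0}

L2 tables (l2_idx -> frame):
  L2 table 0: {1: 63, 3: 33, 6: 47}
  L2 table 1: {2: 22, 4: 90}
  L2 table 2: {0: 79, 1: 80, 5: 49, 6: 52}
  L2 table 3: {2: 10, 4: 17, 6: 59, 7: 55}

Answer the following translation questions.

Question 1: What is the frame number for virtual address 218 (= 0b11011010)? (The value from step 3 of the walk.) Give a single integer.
Answer: 33

Derivation:
vaddr = 218: l1_idx=3, l2_idx=3
L1[3] = 0; L2[0][3] = 33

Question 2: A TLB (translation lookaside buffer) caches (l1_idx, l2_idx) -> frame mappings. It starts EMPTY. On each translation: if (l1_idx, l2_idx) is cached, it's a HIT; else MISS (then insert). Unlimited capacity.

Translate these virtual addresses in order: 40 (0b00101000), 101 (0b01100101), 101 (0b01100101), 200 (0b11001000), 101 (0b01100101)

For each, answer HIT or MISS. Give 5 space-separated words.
vaddr=40: (0,5) not in TLB -> MISS, insert
vaddr=101: (1,4) not in TLB -> MISS, insert
vaddr=101: (1,4) in TLB -> HIT
vaddr=200: (3,1) not in TLB -> MISS, insert
vaddr=101: (1,4) in TLB -> HIT

Answer: MISS MISS HIT MISS HIT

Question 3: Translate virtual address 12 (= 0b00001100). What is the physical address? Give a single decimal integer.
Answer: 644

Derivation:
vaddr = 12 = 0b00001100
Split: l1_idx=0, l2_idx=1, offset=4
L1[0] = 2
L2[2][1] = 80
paddr = 80 * 8 + 4 = 644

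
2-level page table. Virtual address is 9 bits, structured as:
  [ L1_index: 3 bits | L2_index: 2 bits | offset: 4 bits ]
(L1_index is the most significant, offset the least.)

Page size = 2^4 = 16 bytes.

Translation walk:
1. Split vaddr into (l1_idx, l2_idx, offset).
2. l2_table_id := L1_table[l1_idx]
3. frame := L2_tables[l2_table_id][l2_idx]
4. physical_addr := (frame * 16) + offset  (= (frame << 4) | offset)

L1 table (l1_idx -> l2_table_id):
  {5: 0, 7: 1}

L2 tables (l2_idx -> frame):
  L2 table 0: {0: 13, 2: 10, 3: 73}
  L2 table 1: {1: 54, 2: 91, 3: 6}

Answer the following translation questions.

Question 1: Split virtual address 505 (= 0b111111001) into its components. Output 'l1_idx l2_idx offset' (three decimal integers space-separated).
Answer: 7 3 9

Derivation:
vaddr = 505 = 0b111111001
  top 3 bits -> l1_idx = 7
  next 2 bits -> l2_idx = 3
  bottom 4 bits -> offset = 9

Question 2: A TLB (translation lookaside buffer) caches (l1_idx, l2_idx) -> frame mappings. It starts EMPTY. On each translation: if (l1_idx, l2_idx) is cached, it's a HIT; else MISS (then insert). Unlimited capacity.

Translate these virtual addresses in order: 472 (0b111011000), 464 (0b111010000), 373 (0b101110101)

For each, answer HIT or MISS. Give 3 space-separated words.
Answer: MISS HIT MISS

Derivation:
vaddr=472: (7,1) not in TLB -> MISS, insert
vaddr=464: (7,1) in TLB -> HIT
vaddr=373: (5,3) not in TLB -> MISS, insert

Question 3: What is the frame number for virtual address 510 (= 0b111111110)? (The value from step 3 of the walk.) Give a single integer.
vaddr = 510: l1_idx=7, l2_idx=3
L1[7] = 1; L2[1][3] = 6

Answer: 6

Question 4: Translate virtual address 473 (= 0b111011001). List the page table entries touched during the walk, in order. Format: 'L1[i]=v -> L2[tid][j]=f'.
vaddr = 473 = 0b111011001
Split: l1_idx=7, l2_idx=1, offset=9

Answer: L1[7]=1 -> L2[1][1]=54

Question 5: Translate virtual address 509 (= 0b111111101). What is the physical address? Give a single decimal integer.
vaddr = 509 = 0b111111101
Split: l1_idx=7, l2_idx=3, offset=13
L1[7] = 1
L2[1][3] = 6
paddr = 6 * 16 + 13 = 109

Answer: 109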